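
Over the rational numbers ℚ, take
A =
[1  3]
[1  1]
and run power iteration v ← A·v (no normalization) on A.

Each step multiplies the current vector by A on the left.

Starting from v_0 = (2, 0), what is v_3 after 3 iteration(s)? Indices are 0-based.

v_0 = (2, 0).
v_1 = A·v_0 = (2, 2).
v_2 = A·v_1 = (8, 4).
v_3 = A·v_2 = (20, 12).

v_3 = (20, 12)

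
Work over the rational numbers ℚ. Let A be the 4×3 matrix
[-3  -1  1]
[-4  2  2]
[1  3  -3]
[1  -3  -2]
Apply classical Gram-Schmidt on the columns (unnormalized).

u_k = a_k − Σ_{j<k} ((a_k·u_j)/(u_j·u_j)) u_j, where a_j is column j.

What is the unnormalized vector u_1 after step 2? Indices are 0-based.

Step 1: u_0 = a_0 = (-3, -4, 1, 1).
Step 2: u_1 = a_1 − (-5/27)·u_0 = (-14/9, 34/27, 86/27, -76/27).

u_1 = (-14/9, 34/27, 86/27, -76/27)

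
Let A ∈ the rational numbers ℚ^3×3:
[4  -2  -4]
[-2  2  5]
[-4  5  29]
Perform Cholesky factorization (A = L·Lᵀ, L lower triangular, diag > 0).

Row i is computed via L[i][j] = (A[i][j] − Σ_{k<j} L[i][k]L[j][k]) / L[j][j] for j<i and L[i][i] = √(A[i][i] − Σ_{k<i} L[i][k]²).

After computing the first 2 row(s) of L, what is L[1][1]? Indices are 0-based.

L[1][1] = 1

Step 1: L[0][0] = √(4) = 2.
  L[1][0] = (-2) / L[0][0] = -1.
Step 2: L[1][1] = √(1) = 1.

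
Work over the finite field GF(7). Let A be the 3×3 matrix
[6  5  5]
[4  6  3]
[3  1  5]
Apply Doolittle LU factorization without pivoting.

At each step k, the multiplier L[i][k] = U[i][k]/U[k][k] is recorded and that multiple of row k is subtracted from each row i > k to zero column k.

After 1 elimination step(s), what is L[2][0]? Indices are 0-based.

L[2][0] = 4

[col 0] pivot 6
  R1 -= 3*R0 → (0, 5, 2)  (L[1][0] := 3)
  R2 -= 4*R0 → (0, 2, 6)  (L[2][0] := 4)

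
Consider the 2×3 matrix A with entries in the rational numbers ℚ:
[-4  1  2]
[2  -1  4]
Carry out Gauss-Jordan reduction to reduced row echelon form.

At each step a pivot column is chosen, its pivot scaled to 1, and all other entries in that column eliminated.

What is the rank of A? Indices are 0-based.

step 1: normalize row 0 (÷-4) = (1, -1/4, -1/2)
  row 1: subtract 2×row0 = (0, -1/2, 5)
step 2: normalize row 1 (÷-1/2) = (0, 1, -10)
  row 0: subtract -1/4×row1 = (1, 0, -3)

rank = 2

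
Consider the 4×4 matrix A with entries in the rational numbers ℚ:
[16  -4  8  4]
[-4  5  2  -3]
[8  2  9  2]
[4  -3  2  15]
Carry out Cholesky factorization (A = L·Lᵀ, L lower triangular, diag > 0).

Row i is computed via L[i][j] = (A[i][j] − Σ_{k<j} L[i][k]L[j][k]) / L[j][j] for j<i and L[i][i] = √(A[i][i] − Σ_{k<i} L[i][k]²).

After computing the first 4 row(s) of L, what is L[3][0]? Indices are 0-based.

Step 1: L[0][0] = √(16) = 4.
  L[1][0] = (-4) / L[0][0] = -1.
Step 2: L[1][1] = √(4) = 2.
  L[2][0] = (8) / L[0][0] = 2.
  L[2][1] = (4) / L[1][1] = 2.
Step 3: L[2][2] = √(1) = 1.
  L[3][0] = (4) / L[0][0] = 1.
  L[3][1] = (-2) / L[1][1] = -1.
  L[3][2] = (2) / L[2][2] = 2.
Step 4: L[3][3] = √(9) = 3.

L[3][0] = 1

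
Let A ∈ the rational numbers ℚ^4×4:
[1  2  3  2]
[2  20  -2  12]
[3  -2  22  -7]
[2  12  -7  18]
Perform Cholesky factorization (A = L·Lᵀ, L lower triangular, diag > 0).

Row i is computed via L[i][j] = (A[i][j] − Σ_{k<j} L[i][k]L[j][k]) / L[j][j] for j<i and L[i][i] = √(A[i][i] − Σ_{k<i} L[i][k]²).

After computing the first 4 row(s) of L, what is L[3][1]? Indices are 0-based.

Step 1: L[0][0] = √(1) = 1.
  L[1][0] = (2) / L[0][0] = 2.
Step 2: L[1][1] = √(16) = 4.
  L[2][0] = (3) / L[0][0] = 3.
  L[2][1] = (-8) / L[1][1] = -2.
Step 3: L[2][2] = √(9) = 3.
  L[3][0] = (2) / L[0][0] = 2.
  L[3][1] = (8) / L[1][1] = 2.
  L[3][2] = (-9) / L[2][2] = -3.
Step 4: L[3][3] = √(1) = 1.

L[3][1] = 2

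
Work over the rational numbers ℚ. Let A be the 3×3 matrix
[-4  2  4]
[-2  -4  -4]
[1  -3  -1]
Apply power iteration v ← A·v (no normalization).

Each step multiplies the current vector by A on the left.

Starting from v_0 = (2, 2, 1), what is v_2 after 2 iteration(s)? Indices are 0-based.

v_0 = (2, 2, 1).
v_1 = A·v_0 = (0, -16, -5).
v_2 = A·v_1 = (-52, 84, 53).

v_2 = (-52, 84, 53)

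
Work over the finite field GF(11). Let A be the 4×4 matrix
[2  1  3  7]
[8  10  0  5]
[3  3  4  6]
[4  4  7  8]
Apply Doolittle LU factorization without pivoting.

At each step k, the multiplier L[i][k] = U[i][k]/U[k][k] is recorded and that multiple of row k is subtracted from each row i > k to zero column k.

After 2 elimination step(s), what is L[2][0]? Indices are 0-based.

L[2][0] = 7

Step 1: pivot at (0,0) is 2.
  row1 ← row1 − (4)·row0  ⇒  L[1][0]=4, U row1=(0, 6, 10, 10)
  row2 ← row2 − (7)·row0  ⇒  L[2][0]=7, U row2=(0, 7, 5, 1)
  row3 ← row3 − (2)·row0  ⇒  L[3][0]=2, U row3=(0, 2, 1, 5)
Step 2: pivot at (1,1) is 6.
  row2 ← row2 − (3)·row1  ⇒  L[2][1]=3, U row2=(0, 0, 8, 4)
  row3 ← row3 − (4)·row1  ⇒  L[3][1]=4, U row3=(0, 0, 5, 9)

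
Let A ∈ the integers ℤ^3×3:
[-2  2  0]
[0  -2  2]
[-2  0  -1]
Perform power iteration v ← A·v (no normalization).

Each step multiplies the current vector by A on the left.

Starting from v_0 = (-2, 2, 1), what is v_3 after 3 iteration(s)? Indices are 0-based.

v_0 = (-2, 2, 1).
v_1 = A·v_0 = (8, -2, 3).
v_2 = A·v_1 = (-20, 10, -19).
v_3 = A·v_2 = (60, -58, 59).

v_3 = (60, -58, 59)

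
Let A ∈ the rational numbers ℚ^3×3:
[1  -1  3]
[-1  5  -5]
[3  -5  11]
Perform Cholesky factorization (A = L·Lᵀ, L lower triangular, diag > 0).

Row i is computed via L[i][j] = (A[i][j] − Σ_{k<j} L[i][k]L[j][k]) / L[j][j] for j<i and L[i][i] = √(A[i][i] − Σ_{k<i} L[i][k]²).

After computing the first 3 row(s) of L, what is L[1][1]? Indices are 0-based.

L[1][1] = 2

Step 1: L[0][0] = √(1) = 1.
  L[1][0] = (-1) / L[0][0] = -1.
Step 2: L[1][1] = √(4) = 2.
  L[2][0] = (3) / L[0][0] = 3.
  L[2][1] = (-2) / L[1][1] = -1.
Step 3: L[2][2] = √(1) = 1.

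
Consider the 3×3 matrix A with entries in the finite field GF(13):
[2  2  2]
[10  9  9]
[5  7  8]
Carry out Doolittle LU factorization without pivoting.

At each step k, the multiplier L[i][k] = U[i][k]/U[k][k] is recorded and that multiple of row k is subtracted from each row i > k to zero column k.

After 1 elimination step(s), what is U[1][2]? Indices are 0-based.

Step 1: pivot at (0,0) is 2.
  row1 ← row1 − (5)·row0  ⇒  L[1][0]=5, U row1=(0, 12, 12)
  row2 ← row2 − (9)·row0  ⇒  L[2][0]=9, U row2=(0, 2, 3)

U[1][2] = 12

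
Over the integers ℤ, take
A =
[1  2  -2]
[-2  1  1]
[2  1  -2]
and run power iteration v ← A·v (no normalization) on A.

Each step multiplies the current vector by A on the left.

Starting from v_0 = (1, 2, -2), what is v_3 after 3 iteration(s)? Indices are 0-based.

v_3 = (-35, 10, -34)

v_0 = (1, 2, -2).
v_1 = A·v_0 = (9, -2, 8).
v_2 = A·v_1 = (-11, -12, 0).
v_3 = A·v_2 = (-35, 10, -34).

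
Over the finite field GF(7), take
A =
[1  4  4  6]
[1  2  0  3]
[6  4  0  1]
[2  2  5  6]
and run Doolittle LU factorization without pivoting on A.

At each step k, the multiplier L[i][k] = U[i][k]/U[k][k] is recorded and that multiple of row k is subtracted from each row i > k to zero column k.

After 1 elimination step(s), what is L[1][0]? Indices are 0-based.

L[1][0] = 1

[col 0] pivot 1
  R1 -= 1*R0 → (0, 5, 3, 4)  (L[1][0] := 1)
  R2 -= 6*R0 → (0, 1, 4, 0)  (L[2][0] := 6)
  R3 -= 2*R0 → (0, 1, 4, 1)  (L[3][0] := 2)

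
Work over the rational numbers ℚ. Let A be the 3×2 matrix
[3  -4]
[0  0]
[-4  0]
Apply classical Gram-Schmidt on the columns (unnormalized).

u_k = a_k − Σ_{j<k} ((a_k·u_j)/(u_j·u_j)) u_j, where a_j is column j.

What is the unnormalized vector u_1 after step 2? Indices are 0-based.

Step 1: u_0 = a_0 = (3, 0, -4).
Step 2: u_1 = a_1 − (-12/25)·u_0 = (-64/25, 0, -48/25).

u_1 = (-64/25, 0, -48/25)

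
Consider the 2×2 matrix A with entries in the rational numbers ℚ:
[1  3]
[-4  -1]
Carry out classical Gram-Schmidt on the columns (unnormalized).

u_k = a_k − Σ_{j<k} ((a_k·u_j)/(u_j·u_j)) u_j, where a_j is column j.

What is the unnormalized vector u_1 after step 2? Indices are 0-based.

u_1 = (44/17, 11/17)

Step 1: u_0 = a_0 = (1, -4).
Step 2: u_1 = a_1 − (7/17)·u_0 = (44/17, 11/17).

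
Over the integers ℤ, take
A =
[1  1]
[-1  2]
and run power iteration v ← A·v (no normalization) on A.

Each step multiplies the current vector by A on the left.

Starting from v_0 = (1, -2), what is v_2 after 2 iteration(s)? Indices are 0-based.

v_2 = (-6, -9)

v_0 = (1, -2).
v_1 = A·v_0 = (-1, -5).
v_2 = A·v_1 = (-6, -9).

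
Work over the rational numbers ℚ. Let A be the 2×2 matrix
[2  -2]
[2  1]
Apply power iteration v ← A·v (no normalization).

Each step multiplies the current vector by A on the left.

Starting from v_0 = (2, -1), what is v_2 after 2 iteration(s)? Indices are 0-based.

v_0 = (2, -1).
v_1 = A·v_0 = (6, 3).
v_2 = A·v_1 = (6, 15).

v_2 = (6, 15)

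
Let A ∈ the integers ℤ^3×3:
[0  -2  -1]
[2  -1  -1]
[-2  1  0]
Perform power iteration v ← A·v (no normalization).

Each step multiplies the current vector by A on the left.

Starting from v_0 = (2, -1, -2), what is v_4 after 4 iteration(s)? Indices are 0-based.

v_4 = (22, -23, -1)

v_0 = (2, -1, -2).
v_1 = A·v_0 = (4, 7, -5).
v_2 = A·v_1 = (-9, 6, -1).
v_3 = A·v_2 = (-11, -23, 24).
v_4 = A·v_3 = (22, -23, -1).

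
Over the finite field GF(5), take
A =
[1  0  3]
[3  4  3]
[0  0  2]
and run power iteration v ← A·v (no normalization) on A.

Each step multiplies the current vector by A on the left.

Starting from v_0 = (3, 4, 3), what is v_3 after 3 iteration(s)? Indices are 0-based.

v_0 = (3, 4, 3).
v_1 = A·v_0 = (2, 4, 1).
v_2 = A·v_1 = (0, 0, 2).
v_3 = A·v_2 = (1, 1, 4).

v_3 = (1, 1, 4)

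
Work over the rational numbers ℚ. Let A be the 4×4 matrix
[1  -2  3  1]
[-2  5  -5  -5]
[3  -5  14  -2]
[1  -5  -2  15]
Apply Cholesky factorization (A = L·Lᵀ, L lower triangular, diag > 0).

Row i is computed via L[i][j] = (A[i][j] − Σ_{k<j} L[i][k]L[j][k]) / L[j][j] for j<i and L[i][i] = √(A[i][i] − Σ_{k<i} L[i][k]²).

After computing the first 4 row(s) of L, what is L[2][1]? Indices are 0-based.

Step 1: L[0][0] = √(1) = 1.
  L[1][0] = (-2) / L[0][0] = -2.
Step 2: L[1][1] = √(1) = 1.
  L[2][0] = (3) / L[0][0] = 3.
  L[2][1] = (1) / L[1][1] = 1.
Step 3: L[2][2] = √(4) = 2.
  L[3][0] = (1) / L[0][0] = 1.
  L[3][1] = (-3) / L[1][1] = -3.
  L[3][2] = (-2) / L[2][2] = -1.
Step 4: L[3][3] = √(4) = 2.

L[2][1] = 1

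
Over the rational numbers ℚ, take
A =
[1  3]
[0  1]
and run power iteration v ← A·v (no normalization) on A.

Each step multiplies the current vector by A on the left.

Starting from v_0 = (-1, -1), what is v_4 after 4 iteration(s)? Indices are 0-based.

v_4 = (-13, -1)

v_0 = (-1, -1).
v_1 = A·v_0 = (-4, -1).
v_2 = A·v_1 = (-7, -1).
v_3 = A·v_2 = (-10, -1).
v_4 = A·v_3 = (-13, -1).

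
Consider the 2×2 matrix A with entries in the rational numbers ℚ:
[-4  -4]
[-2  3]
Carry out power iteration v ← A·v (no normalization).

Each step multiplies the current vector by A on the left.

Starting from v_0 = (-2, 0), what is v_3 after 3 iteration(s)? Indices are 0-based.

v_0 = (-2, 0).
v_1 = A·v_0 = (8, 4).
v_2 = A·v_1 = (-48, -4).
v_3 = A·v_2 = (208, 84).

v_3 = (208, 84)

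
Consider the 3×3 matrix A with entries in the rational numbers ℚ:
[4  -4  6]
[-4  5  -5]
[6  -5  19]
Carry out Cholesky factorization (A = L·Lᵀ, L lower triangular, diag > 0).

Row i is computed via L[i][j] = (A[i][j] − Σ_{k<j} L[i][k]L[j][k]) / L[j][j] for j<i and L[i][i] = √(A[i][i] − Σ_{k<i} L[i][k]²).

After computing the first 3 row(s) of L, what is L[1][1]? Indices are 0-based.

L[1][1] = 1

Step 1: L[0][0] = √(4) = 2.
  L[1][0] = (-4) / L[0][0] = -2.
Step 2: L[1][1] = √(1) = 1.
  L[2][0] = (6) / L[0][0] = 3.
  L[2][1] = (1) / L[1][1] = 1.
Step 3: L[2][2] = √(9) = 3.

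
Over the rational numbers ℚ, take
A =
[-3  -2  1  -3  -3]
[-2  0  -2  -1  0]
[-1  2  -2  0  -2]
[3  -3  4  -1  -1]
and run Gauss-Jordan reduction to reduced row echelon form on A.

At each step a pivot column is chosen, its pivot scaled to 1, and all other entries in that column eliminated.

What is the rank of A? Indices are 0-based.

rank = 4

step 1: normalize row 0 (÷-3) = (1, 2/3, -1/3, 1, 1)
  row 1: subtract -2×row0 = (0, 4/3, -8/3, 1, 2)
  row 2: subtract -1×row0 = (0, 8/3, -7/3, 1, -1)
  row 3: subtract 3×row0 = (0, -5, 5, -4, -4)
step 2: normalize row 1 (÷4/3) = (0, 1, -2, 3/4, 3/2)
  row 0: subtract 2/3×row1 = (1, 0, 1, 1/2, 0)
  row 2: subtract 8/3×row1 = (0, 0, 3, -1, -5)
  row 3: subtract -5×row1 = (0, 0, -5, -1/4, 7/2)
step 3: normalize row 2 (÷3) = (0, 0, 1, -1/3, -5/3)
  row 0: subtract 1×row2 = (1, 0, 0, 5/6, 5/3)
  row 1: subtract -2×row2 = (0, 1, 0, 1/12, -11/6)
  row 3: subtract -5×row2 = (0, 0, 0, -23/12, -29/6)
step 4: normalize row 3 (÷-23/12) = (0, 0, 0, 1, 58/23)
  row 0: subtract 5/6×row3 = (1, 0, 0, 0, -10/23)
  row 1: subtract 1/12×row3 = (0, 1, 0, 0, -47/23)
  row 2: subtract -1/3×row3 = (0, 0, 1, 0, -19/23)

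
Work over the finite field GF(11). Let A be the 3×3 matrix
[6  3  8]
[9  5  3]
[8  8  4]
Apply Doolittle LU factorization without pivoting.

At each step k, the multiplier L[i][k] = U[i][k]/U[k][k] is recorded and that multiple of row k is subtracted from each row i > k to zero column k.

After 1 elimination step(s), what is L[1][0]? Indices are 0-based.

L[1][0] = 7

[col 0] pivot 6
  R1 -= 7*R0 → (0, 6, 2)  (L[1][0] := 7)
  R2 -= 5*R0 → (0, 4, 8)  (L[2][0] := 5)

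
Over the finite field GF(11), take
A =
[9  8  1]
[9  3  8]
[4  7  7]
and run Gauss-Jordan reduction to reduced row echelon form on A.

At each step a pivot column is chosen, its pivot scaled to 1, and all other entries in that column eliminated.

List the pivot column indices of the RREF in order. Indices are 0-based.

pivot(0,0)=9: scale R0 → (1, 7, 5)
  clear (1,0): R1 −= (9)R0 → (0, 6, 7)
  clear (2,0): R2 −= (4)R0 → (0, 1, 9)
pivot(1,1)=6: scale R1 → (0, 1, 3)
  clear (0,1): R0 −= (7)R1 → (1, 0, 6)
  clear (2,1): R2 −= (1)R1 → (0, 0, 6)
pivot(2,2)=6: scale R2 → (0, 0, 1)
  clear (0,2): R0 −= (6)R2 → (1, 0, 0)
  clear (1,2): R1 −= (3)R2 → (0, 1, 0)

pivot columns: 0, 1, 2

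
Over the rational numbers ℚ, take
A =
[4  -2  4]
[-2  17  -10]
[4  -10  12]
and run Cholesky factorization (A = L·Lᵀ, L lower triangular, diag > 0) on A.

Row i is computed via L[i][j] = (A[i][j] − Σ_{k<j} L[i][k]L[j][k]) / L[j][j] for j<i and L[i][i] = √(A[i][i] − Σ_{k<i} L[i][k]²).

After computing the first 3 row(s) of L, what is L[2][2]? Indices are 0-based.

Step 1: L[0][0] = √(4) = 2.
  L[1][0] = (-2) / L[0][0] = -1.
Step 2: L[1][1] = √(16) = 4.
  L[2][0] = (4) / L[0][0] = 2.
  L[2][1] = (-8) / L[1][1] = -2.
Step 3: L[2][2] = √(4) = 2.

L[2][2] = 2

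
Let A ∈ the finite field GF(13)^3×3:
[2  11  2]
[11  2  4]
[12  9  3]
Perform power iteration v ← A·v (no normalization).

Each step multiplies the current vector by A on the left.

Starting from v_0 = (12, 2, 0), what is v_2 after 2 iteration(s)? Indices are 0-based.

v_0 = (12, 2, 0).
v_1 = A·v_0 = (7, 6, 6).
v_2 = A·v_1 = (1, 9, 0).

v_2 = (1, 9, 0)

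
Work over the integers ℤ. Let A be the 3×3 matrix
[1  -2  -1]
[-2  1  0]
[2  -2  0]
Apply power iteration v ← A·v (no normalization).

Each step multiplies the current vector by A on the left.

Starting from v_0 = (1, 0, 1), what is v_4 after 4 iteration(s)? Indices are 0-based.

v_0 = (1, 0, 1).
v_1 = A·v_0 = (0, -2, 2).
v_2 = A·v_1 = (2, -2, 4).
v_3 = A·v_2 = (2, -6, 8).
v_4 = A·v_3 = (6, -10, 16).

v_4 = (6, -10, 16)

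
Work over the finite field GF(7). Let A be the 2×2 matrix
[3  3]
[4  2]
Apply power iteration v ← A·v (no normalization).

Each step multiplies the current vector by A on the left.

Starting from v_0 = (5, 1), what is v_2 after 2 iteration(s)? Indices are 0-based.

v_2 = (1, 4)

v_0 = (5, 1).
v_1 = A·v_0 = (4, 1).
v_2 = A·v_1 = (1, 4).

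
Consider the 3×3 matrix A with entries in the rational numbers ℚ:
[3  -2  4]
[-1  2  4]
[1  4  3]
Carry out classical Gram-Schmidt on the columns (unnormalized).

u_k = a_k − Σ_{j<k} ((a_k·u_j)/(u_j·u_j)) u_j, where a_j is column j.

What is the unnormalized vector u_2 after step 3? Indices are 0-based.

u_2 = (51/31, 119/31, -34/31)

Step 1: u_0 = a_0 = (3, -1, 1).
Step 2: u_1 = a_1 − (-4/11)·u_0 = (-10/11, 18/11, 48/11).
Step 3: u_2 = a_2 − (1)·u_0 − (22/31)·u_1 = (51/31, 119/31, -34/31).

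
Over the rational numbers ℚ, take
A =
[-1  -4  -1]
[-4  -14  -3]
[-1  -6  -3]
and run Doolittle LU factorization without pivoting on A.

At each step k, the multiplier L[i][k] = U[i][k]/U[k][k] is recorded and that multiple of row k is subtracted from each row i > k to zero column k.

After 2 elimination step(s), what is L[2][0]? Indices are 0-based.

L[2][0] = 1

[col 0] pivot -1
  R1 -= 4*R0 → (0, 2, 1)  (L[1][0] := 4)
  R2 -= 1*R0 → (0, -2, -2)  (L[2][0] := 1)
[col 1] pivot 2
  R2 -= -1*R1 → (0, 0, -1)  (L[2][1] := -1)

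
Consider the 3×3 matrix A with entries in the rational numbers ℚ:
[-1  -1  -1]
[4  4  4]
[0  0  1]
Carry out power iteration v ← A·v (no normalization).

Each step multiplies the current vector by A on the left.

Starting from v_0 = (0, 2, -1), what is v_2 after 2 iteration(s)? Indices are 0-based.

v_2 = (-2, 8, -1)

v_0 = (0, 2, -1).
v_1 = A·v_0 = (-1, 4, -1).
v_2 = A·v_1 = (-2, 8, -1).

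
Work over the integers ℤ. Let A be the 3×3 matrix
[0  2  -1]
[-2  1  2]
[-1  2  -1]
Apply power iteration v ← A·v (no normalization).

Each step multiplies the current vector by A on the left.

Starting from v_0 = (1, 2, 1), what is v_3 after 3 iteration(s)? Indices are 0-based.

v_0 = (1, 2, 1).
v_1 = A·v_0 = (3, 2, 2).
v_2 = A·v_1 = (2, 0, -1).
v_3 = A·v_2 = (1, -6, -1).

v_3 = (1, -6, -1)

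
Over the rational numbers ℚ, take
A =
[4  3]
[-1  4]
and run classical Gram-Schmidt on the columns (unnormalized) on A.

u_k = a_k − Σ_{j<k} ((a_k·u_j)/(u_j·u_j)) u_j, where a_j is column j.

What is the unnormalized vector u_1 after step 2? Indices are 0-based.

u_1 = (19/17, 76/17)

Step 1: u_0 = a_0 = (4, -1).
Step 2: u_1 = a_1 − (8/17)·u_0 = (19/17, 76/17).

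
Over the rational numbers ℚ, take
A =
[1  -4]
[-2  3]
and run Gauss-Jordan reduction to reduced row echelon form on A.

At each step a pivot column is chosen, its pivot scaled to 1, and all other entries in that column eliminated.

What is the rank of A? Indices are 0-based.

[1] R0 /= 1  ⇒  (1, -4)
     R1 -= -2·R0  ⇒  (0, -5)
[2] R1 /= -5  ⇒  (0, 1)
     R0 -= -4·R1  ⇒  (1, 0)

rank = 2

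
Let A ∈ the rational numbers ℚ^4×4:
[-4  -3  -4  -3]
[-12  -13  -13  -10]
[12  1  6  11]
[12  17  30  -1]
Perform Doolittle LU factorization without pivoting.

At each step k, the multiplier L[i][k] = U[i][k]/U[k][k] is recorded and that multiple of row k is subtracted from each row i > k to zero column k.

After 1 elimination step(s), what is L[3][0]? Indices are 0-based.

L[3][0] = -3

k=0: U[0][0]=-4
  eliminate (1,0): mult=3, new row 1: (0, -4, -1, -1); set L[1][0]=3
  eliminate (2,0): mult=-3, new row 2: (0, -8, -6, 2); set L[2][0]=-3
  eliminate (3,0): mult=-3, new row 3: (0, 8, 18, -10); set L[3][0]=-3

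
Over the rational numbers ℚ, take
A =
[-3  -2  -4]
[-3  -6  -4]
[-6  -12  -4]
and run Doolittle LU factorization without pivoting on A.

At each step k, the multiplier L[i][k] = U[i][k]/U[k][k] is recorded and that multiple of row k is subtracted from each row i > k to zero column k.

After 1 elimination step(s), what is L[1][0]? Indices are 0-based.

[col 0] pivot -3
  R1 -= 1*R0 → (0, -4, 0)  (L[1][0] := 1)
  R2 -= 2*R0 → (0, -8, 4)  (L[2][0] := 2)

L[1][0] = 1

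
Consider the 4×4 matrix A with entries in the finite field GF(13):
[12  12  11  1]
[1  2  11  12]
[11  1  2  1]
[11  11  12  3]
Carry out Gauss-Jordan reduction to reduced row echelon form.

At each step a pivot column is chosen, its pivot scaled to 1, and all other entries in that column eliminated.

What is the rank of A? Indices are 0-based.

pivot(0,0)=12: scale R0 → (1, 1, 2, 12)
  clear (1,0): R1 −= (1)R0 → (0, 1, 9, 0)
  clear (2,0): R2 −= (11)R0 → (0, 3, 6, 12)
  clear (3,0): R3 −= (11)R0 → (0, 0, 3, 1)
pivot(1,1)=1: scale R1 → (0, 1, 9, 0)
  clear (0,1): R0 −= (1)R1 → (1, 0, 6, 12)
  clear (2,1): R2 −= (3)R1 → (0, 0, 5, 12)
pivot(2,2)=5: scale R2 → (0, 0, 1, 5)
  clear (0,2): R0 −= (6)R2 → (1, 0, 0, 8)
  clear (1,2): R1 −= (9)R2 → (0, 1, 0, 7)
  clear (3,2): R3 −= (3)R2 → (0, 0, 0, 12)
pivot(3,3)=12: scale R3 → (0, 0, 0, 1)
  clear (0,3): R0 −= (8)R3 → (1, 0, 0, 0)
  clear (1,3): R1 −= (7)R3 → (0, 1, 0, 0)
  clear (2,3): R2 −= (5)R3 → (0, 0, 1, 0)

rank = 4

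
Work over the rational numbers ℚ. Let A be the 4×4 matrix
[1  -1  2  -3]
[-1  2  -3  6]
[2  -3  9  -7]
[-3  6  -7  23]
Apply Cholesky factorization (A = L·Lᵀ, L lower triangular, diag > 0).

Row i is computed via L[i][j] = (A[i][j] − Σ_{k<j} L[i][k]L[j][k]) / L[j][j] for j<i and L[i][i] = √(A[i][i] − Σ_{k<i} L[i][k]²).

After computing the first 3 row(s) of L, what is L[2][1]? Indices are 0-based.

L[2][1] = -1

Step 1: L[0][0] = √(1) = 1.
  L[1][0] = (-1) / L[0][0] = -1.
Step 2: L[1][1] = √(1) = 1.
  L[2][0] = (2) / L[0][0] = 2.
  L[2][1] = (-1) / L[1][1] = -1.
Step 3: L[2][2] = √(4) = 2.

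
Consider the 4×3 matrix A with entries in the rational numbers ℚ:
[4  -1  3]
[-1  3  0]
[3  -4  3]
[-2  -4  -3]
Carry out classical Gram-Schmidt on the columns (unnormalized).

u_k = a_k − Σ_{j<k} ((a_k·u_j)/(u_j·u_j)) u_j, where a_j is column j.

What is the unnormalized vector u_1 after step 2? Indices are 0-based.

u_1 = (7/15, 79/30, -29/10, -71/15)

Step 1: u_0 = a_0 = (4, -1, 3, -2).
Step 2: u_1 = a_1 − (-11/30)·u_0 = (7/15, 79/30, -29/10, -71/15).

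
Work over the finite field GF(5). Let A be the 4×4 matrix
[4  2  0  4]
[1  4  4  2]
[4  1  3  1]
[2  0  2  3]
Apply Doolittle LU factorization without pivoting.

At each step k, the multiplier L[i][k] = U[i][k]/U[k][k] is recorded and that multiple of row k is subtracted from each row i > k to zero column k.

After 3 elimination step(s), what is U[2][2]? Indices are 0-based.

U[2][2] = 2

Step 1: pivot at (0,0) is 4.
  row1 ← row1 − (4)·row0  ⇒  L[1][0]=4, U row1=(0, 1, 4, 1)
  row2 ← row2 − (1)·row0  ⇒  L[2][0]=1, U row2=(0, 4, 3, 2)
  row3 ← row3 − (3)·row0  ⇒  L[3][0]=3, U row3=(0, 4, 2, 1)
Step 2: pivot at (1,1) is 1.
  row2 ← row2 − (4)·row1  ⇒  L[2][1]=4, U row2=(0, 0, 2, 3)
  row3 ← row3 − (4)·row1  ⇒  L[3][1]=4, U row3=(0, 0, 1, 2)
Step 3: pivot at (2,2) is 2.
  row3 ← row3 − (3)·row2  ⇒  L[3][2]=3, U row3=(0, 0, 0, 3)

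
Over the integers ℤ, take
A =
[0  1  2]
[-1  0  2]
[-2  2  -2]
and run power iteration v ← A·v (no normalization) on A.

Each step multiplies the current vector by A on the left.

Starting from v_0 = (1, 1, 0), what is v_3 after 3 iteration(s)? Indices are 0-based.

v_0 = (1, 1, 0).
v_1 = A·v_0 = (1, -1, 0).
v_2 = A·v_1 = (-1, -1, -4).
v_3 = A·v_2 = (-9, -7, 8).

v_3 = (-9, -7, 8)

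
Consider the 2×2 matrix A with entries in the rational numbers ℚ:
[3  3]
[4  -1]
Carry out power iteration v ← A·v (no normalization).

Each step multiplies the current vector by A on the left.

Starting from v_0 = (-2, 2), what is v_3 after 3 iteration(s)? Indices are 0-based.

v_0 = (-2, 2).
v_1 = A·v_0 = (0, -10).
v_2 = A·v_1 = (-30, 10).
v_3 = A·v_2 = (-60, -130).

v_3 = (-60, -130)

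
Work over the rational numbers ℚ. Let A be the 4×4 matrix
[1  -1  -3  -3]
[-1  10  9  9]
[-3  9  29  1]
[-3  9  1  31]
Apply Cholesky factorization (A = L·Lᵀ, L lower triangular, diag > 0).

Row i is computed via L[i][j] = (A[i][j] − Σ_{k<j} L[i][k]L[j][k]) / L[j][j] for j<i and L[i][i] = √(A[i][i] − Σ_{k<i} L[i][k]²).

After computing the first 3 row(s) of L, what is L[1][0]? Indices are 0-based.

Step 1: L[0][0] = √(1) = 1.
  L[1][0] = (-1) / L[0][0] = -1.
Step 2: L[1][1] = √(9) = 3.
  L[2][0] = (-3) / L[0][0] = -3.
  L[2][1] = (6) / L[1][1] = 2.
Step 3: L[2][2] = √(16) = 4.

L[1][0] = -1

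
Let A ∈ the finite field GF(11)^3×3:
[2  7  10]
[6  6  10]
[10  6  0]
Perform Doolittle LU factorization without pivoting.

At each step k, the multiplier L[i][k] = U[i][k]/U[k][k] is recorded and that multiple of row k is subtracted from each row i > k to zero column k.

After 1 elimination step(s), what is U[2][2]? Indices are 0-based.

[col 0] pivot 2
  R1 -= 3*R0 → (0, 7, 2)  (L[1][0] := 3)
  R2 -= 5*R0 → (0, 4, 5)  (L[2][0] := 5)

U[2][2] = 5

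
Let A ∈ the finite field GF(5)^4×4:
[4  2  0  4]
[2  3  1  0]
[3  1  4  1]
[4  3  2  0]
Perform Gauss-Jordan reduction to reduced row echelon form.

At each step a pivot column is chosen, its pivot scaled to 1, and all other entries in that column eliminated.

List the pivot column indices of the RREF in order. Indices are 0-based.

[1] R0 /= 4  ⇒  (1, 3, 0, 1)
     R1 -= 2·R0  ⇒  (0, 2, 1, 3)
     R2 -= 3·R0  ⇒  (0, 2, 4, 3)
     R3 -= 4·R0  ⇒  (0, 1, 2, 1)
[2] R1 /= 2  ⇒  (0, 1, 3, 4)
     R0 -= 3·R1  ⇒  (1, 0, 1, 4)
     R2 -= 2·R1  ⇒  (0, 0, 3, 0)
     R3 -= 1·R1  ⇒  (0, 0, 4, 2)
[3] R2 /= 3  ⇒  (0, 0, 1, 0)
     R0 -= 1·R2  ⇒  (1, 0, 0, 4)
     R1 -= 3·R2  ⇒  (0, 1, 0, 4)
     R3 -= 4·R2  ⇒  (0, 0, 0, 2)
[4] R3 /= 2  ⇒  (0, 0, 0, 1)
     R0 -= 4·R3  ⇒  (1, 0, 0, 0)
     R1 -= 4·R3  ⇒  (0, 1, 0, 0)

pivot columns: 0, 1, 2, 3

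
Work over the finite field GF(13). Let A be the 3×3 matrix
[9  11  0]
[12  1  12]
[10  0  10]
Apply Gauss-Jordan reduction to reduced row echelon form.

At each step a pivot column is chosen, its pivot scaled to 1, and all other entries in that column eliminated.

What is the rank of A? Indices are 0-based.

rank = 3

[1] R0 /= 9  ⇒  (1, 7, 0)
     R1 -= 12·R0  ⇒  (0, 8, 12)
     R2 -= 10·R0  ⇒  (0, 8, 10)
[2] R1 /= 8  ⇒  (0, 1, 8)
     R0 -= 7·R1  ⇒  (1, 0, 9)
     R2 -= 8·R1  ⇒  (0, 0, 11)
[3] R2 /= 11  ⇒  (0, 0, 1)
     R0 -= 9·R2  ⇒  (1, 0, 0)
     R1 -= 8·R2  ⇒  (0, 1, 0)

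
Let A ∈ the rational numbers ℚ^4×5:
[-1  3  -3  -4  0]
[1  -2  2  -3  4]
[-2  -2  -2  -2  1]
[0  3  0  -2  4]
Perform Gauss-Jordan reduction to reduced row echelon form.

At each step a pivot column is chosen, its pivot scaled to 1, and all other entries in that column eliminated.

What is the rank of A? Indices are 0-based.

[1] R0 /= -1  ⇒  (1, -3, 3, 4, 0)
     R1 -= 1·R0  ⇒  (0, 1, -1, -7, 4)
     R2 -= -2·R0  ⇒  (0, -8, 4, 6, 1)
[2] R1 /= 1  ⇒  (0, 1, -1, -7, 4)
     R0 -= -3·R1  ⇒  (1, 0, 0, -17, 12)
     R2 -= -8·R1  ⇒  (0, 0, -4, -50, 33)
     R3 -= 3·R1  ⇒  (0, 0, 3, 19, -8)
[3] R2 /= -4  ⇒  (0, 0, 1, 25/2, -33/4)
     R1 -= -1·R2  ⇒  (0, 1, 0, 11/2, -17/4)
     R3 -= 3·R2  ⇒  (0, 0, 0, -37/2, 67/4)
[4] R3 /= -37/2  ⇒  (0, 0, 0, 1, -67/74)
     R0 -= -17·R3  ⇒  (1, 0, 0, 0, -251/74)
     R1 -= 11/2·R3  ⇒  (0, 1, 0, 0, 27/37)
     R2 -= 25/2·R3  ⇒  (0, 0, 1, 0, 227/74)

rank = 4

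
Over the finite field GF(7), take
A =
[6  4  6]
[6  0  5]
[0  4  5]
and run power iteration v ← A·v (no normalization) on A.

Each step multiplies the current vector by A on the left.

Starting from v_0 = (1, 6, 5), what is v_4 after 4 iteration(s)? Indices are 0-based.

v_0 = (1, 6, 5).
v_1 = A·v_0 = (4, 3, 0).
v_2 = A·v_1 = (1, 3, 5).
v_3 = A·v_2 = (6, 3, 2).
v_4 = A·v_3 = (4, 4, 1).

v_4 = (4, 4, 1)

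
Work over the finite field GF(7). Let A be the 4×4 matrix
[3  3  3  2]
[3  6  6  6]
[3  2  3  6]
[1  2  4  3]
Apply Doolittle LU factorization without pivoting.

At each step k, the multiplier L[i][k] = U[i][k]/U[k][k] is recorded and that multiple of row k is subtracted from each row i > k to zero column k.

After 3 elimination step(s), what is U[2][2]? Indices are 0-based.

U[2][2] = 1

Step 1: pivot at (0,0) is 3.
  row1 ← row1 − (1)·row0  ⇒  L[1][0]=1, U row1=(0, 3, 3, 4)
  row2 ← row2 − (1)·row0  ⇒  L[2][0]=1, U row2=(0, 6, 0, 4)
  row3 ← row3 − (5)·row0  ⇒  L[3][0]=5, U row3=(0, 1, 3, 0)
Step 2: pivot at (1,1) is 3.
  row2 ← row2 − (2)·row1  ⇒  L[2][1]=2, U row2=(0, 0, 1, 3)
  row3 ← row3 − (5)·row1  ⇒  L[3][1]=5, U row3=(0, 0, 2, 1)
Step 3: pivot at (2,2) is 1.
  row3 ← row3 − (2)·row2  ⇒  L[3][2]=2, U row3=(0, 0, 0, 2)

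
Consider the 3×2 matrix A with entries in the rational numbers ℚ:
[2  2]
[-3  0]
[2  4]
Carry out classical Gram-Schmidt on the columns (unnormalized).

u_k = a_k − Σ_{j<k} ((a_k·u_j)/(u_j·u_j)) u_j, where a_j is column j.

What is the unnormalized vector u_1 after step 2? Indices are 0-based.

u_1 = (10/17, 36/17, 44/17)

Step 1: u_0 = a_0 = (2, -3, 2).
Step 2: u_1 = a_1 − (12/17)·u_0 = (10/17, 36/17, 44/17).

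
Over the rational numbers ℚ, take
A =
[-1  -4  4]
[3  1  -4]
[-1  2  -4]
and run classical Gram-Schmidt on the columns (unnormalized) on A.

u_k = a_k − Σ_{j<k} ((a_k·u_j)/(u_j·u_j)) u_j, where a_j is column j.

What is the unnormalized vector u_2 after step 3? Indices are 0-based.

Step 1: u_0 = a_0 = (-1, 3, -1).
Step 2: u_1 = a_1 − (5/11)·u_0 = (-39/11, -4/11, 27/11).
Step 3: u_2 = a_2 − (-12/11)·u_0 − (-124/103)·u_1 = (-140/103, -120/103, -220/103).

u_2 = (-140/103, -120/103, -220/103)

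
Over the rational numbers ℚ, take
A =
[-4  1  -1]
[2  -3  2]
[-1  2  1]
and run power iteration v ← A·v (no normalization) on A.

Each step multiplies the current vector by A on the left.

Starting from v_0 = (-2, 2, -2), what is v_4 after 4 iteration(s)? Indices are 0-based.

v_0 = (-2, 2, -2).
v_1 = A·v_0 = (12, -14, 4).
v_2 = A·v_1 = (-66, 74, -36).
v_3 = A·v_2 = (374, -426, 178).
v_4 = A·v_3 = (-2100, 2382, -1048).

v_4 = (-2100, 2382, -1048)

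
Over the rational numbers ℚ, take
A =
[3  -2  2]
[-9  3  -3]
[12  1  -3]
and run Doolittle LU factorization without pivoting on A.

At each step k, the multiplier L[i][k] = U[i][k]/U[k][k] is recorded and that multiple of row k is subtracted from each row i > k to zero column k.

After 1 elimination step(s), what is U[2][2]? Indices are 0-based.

k=0: U[0][0]=3
  eliminate (1,0): mult=-3, new row 1: (0, -3, 3); set L[1][0]=-3
  eliminate (2,0): mult=4, new row 2: (0, 9, -11); set L[2][0]=4

U[2][2] = -11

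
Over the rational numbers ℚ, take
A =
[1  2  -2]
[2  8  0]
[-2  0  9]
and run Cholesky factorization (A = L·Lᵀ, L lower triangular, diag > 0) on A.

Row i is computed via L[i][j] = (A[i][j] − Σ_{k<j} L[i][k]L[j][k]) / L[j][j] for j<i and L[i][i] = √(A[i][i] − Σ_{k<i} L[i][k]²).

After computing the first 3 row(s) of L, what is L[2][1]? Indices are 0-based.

Step 1: L[0][0] = √(1) = 1.
  L[1][0] = (2) / L[0][0] = 2.
Step 2: L[1][1] = √(4) = 2.
  L[2][0] = (-2) / L[0][0] = -2.
  L[2][1] = (4) / L[1][1] = 2.
Step 3: L[2][2] = √(1) = 1.

L[2][1] = 2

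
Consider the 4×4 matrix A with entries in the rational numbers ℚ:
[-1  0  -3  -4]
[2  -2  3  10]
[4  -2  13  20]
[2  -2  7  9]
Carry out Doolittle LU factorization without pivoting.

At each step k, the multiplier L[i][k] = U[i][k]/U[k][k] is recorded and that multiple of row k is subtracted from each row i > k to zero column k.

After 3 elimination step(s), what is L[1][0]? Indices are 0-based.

L[1][0] = -2

Step 1: pivot at (0,0) is -1.
  row1 ← row1 − (-2)·row0  ⇒  L[1][0]=-2, U row1=(0, -2, -3, 2)
  row2 ← row2 − (-4)·row0  ⇒  L[2][0]=-4, U row2=(0, -2, 1, 4)
  row3 ← row3 − (-2)·row0  ⇒  L[3][0]=-2, U row3=(0, -2, 1, 1)
Step 2: pivot at (1,1) is -2.
  row2 ← row2 − (1)·row1  ⇒  L[2][1]=1, U row2=(0, 0, 4, 2)
  row3 ← row3 − (1)·row1  ⇒  L[3][1]=1, U row3=(0, 0, 4, -1)
Step 3: pivot at (2,2) is 4.
  row3 ← row3 − (1)·row2  ⇒  L[3][2]=1, U row3=(0, 0, 0, -3)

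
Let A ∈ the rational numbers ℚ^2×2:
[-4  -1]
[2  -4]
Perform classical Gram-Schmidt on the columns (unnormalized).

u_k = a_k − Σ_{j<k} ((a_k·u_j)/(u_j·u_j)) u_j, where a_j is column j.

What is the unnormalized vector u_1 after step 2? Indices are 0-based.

Step 1: u_0 = a_0 = (-4, 2).
Step 2: u_1 = a_1 − (-1/5)·u_0 = (-9/5, -18/5).

u_1 = (-9/5, -18/5)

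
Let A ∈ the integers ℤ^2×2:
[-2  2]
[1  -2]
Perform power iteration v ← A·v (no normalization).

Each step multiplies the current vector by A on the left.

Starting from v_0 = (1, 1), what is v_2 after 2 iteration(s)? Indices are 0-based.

v_2 = (-2, 2)

v_0 = (1, 1).
v_1 = A·v_0 = (0, -1).
v_2 = A·v_1 = (-2, 2).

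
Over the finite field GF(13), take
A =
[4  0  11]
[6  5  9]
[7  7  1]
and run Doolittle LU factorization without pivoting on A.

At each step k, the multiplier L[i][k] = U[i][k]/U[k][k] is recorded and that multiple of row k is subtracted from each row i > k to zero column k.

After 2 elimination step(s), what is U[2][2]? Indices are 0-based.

U[2][2] = 2

k=0: U[0][0]=4
  eliminate (1,0): mult=8, new row 1: (0, 5, 12); set L[1][0]=8
  eliminate (2,0): mult=5, new row 2: (0, 7, 11); set L[2][0]=5
k=1: U[1][1]=5
  eliminate (2,1): mult=4, new row 2: (0, 0, 2); set L[2][1]=4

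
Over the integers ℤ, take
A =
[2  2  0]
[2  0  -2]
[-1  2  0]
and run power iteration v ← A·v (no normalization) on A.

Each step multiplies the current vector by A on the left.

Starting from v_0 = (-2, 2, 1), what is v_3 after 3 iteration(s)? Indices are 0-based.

v_0 = (-2, 2, 1).
v_1 = A·v_0 = (0, -6, 6).
v_2 = A·v_1 = (-12, -12, -12).
v_3 = A·v_2 = (-48, 0, -12).

v_3 = (-48, 0, -12)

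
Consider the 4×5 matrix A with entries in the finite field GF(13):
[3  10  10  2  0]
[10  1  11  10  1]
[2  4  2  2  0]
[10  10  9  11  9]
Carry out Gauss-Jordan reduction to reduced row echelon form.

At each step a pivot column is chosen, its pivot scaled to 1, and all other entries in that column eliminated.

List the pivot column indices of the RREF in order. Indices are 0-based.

pivot columns: 0, 1, 2, 3

step 1: normalize row 0 (÷3) = (1, 12, 12, 5, 0)
  row 1: subtract 10×row0 = (0, 11, 8, 12, 1)
  row 2: subtract 2×row0 = (0, 6, 4, 5, 0)
  row 3: subtract 10×row0 = (0, 7, 6, 0, 9)
step 2: normalize row 1 (÷11) = (0, 1, 9, 7, 6)
  row 0: subtract 12×row1 = (1, 0, 8, 12, 6)
  row 2: subtract 6×row1 = (0, 0, 2, 2, 3)
  row 3: subtract 7×row1 = (0, 0, 8, 3, 6)
step 3: normalize row 2 (÷2) = (0, 0, 1, 1, 8)
  row 0: subtract 8×row2 = (1, 0, 0, 4, 7)
  row 1: subtract 9×row2 = (0, 1, 0, 11, 12)
  row 3: subtract 8×row2 = (0, 0, 0, 8, 7)
step 4: normalize row 3 (÷8) = (0, 0, 0, 1, 9)
  row 0: subtract 4×row3 = (1, 0, 0, 0, 10)
  row 1: subtract 11×row3 = (0, 1, 0, 0, 4)
  row 2: subtract 1×row3 = (0, 0, 1, 0, 12)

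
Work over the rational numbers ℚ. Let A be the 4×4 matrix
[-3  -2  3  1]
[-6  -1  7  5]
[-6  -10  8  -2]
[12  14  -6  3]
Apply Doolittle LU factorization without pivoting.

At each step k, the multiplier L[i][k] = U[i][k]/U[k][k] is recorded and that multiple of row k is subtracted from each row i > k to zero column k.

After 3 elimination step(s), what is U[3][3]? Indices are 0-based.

[col 0] pivot -3
  R1 -= 2*R0 → (0, 3, 1, 3)  (L[1][0] := 2)
  R2 -= 2*R0 → (0, -6, 2, -4)  (L[2][0] := 2)
  R3 -= -4*R0 → (0, 6, 6, 7)  (L[3][0] := -4)
[col 1] pivot 3
  R2 -= -2*R1 → (0, 0, 4, 2)  (L[2][1] := -2)
  R3 -= 2*R1 → (0, 0, 4, 1)  (L[3][1] := 2)
[col 2] pivot 4
  R3 -= 1*R2 → (0, 0, 0, -1)  (L[3][2] := 1)

U[3][3] = -1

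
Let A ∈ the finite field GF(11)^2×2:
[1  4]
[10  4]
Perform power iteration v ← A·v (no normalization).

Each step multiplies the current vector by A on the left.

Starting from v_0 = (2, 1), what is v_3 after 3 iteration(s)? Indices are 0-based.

v_3 = (0, 5)

v_0 = (2, 1).
v_1 = A·v_0 = (6, 2).
v_2 = A·v_1 = (3, 2).
v_3 = A·v_2 = (0, 5).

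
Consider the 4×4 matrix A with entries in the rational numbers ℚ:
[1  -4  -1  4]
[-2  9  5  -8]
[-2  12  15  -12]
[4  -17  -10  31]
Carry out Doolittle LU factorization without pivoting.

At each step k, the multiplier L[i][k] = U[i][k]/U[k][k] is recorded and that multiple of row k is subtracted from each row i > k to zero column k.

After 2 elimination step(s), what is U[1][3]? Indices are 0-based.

U[1][3] = 0

[col 0] pivot 1
  R1 -= -2*R0 → (0, 1, 3, 0)  (L[1][0] := -2)
  R2 -= -2*R0 → (0, 4, 13, -4)  (L[2][0] := -2)
  R3 -= 4*R0 → (0, -1, -6, 15)  (L[3][0] := 4)
[col 1] pivot 1
  R2 -= 4*R1 → (0, 0, 1, -4)  (L[2][1] := 4)
  R3 -= -1*R1 → (0, 0, -3, 15)  (L[3][1] := -1)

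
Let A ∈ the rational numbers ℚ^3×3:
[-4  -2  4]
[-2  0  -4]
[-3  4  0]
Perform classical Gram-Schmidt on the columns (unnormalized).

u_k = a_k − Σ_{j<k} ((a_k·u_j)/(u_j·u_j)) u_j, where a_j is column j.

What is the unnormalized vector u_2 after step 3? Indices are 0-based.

Step 1: u_0 = a_0 = (-4, -2, -3).
Step 2: u_1 = a_1 − (-4/29)·u_0 = (-74/29, -8/29, 104/29).
Step 3: u_2 = a_2 − (-8/29)·u_0 − (-22/47)·u_1 = (80/47, -220/47, 40/47).

u_2 = (80/47, -220/47, 40/47)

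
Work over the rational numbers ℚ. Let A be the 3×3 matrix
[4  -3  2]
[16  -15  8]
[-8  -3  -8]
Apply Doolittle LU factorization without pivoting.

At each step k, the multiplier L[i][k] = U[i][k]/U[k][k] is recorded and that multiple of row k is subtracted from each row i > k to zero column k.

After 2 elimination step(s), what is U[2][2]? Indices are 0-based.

Step 1: pivot at (0,0) is 4.
  row1 ← row1 − (4)·row0  ⇒  L[1][0]=4, U row1=(0, -3, 0)
  row2 ← row2 − (-2)·row0  ⇒  L[2][0]=-2, U row2=(0, -9, -4)
Step 2: pivot at (1,1) is -3.
  row2 ← row2 − (3)·row1  ⇒  L[2][1]=3, U row2=(0, 0, -4)

U[2][2] = -4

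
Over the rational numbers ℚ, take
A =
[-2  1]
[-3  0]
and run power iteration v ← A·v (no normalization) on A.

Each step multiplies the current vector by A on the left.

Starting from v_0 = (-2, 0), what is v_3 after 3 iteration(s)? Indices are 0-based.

v_0 = (-2, 0).
v_1 = A·v_0 = (4, 6).
v_2 = A·v_1 = (-2, -12).
v_3 = A·v_2 = (-8, 6).

v_3 = (-8, 6)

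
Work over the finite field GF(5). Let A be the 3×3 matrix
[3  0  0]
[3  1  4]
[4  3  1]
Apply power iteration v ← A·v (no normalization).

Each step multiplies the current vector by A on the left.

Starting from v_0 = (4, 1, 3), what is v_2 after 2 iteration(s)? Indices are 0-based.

v_0 = (4, 1, 3).
v_1 = A·v_0 = (2, 0, 2).
v_2 = A·v_1 = (1, 4, 0).

v_2 = (1, 4, 0)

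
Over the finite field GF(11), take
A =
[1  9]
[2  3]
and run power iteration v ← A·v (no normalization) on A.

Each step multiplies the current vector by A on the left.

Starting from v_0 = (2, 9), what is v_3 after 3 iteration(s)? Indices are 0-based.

v_3 = (9, 5)

v_0 = (2, 9).
v_1 = A·v_0 = (6, 9).
v_2 = A·v_1 = (10, 6).
v_3 = A·v_2 = (9, 5).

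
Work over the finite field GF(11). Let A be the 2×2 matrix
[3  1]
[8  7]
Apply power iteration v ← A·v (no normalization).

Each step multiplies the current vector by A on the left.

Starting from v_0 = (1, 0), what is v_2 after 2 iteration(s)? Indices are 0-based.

v_2 = (6, 3)

v_0 = (1, 0).
v_1 = A·v_0 = (3, 8).
v_2 = A·v_1 = (6, 3).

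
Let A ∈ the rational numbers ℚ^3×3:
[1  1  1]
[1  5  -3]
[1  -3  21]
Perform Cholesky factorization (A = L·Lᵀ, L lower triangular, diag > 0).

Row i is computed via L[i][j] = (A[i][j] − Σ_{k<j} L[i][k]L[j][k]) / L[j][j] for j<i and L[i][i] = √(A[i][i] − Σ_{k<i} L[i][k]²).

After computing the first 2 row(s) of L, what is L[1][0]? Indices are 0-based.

Step 1: L[0][0] = √(1) = 1.
  L[1][0] = (1) / L[0][0] = 1.
Step 2: L[1][1] = √(4) = 2.

L[1][0] = 1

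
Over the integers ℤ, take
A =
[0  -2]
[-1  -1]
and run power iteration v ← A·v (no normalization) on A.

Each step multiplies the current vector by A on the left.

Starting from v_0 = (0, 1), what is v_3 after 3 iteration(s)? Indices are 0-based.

v_0 = (0, 1).
v_1 = A·v_0 = (-2, -1).
v_2 = A·v_1 = (2, 3).
v_3 = A·v_2 = (-6, -5).

v_3 = (-6, -5)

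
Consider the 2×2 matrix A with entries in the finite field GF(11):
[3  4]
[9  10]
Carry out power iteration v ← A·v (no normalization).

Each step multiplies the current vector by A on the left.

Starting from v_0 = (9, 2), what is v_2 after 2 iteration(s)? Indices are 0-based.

v_0 = (9, 2).
v_1 = A·v_0 = (2, 2).
v_2 = A·v_1 = (3, 5).

v_2 = (3, 5)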